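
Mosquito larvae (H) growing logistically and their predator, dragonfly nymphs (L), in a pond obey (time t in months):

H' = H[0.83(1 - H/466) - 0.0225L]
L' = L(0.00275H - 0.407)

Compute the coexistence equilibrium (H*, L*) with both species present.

From dL/dt = 0 with L > 0: 0.00275H* = 0.407, so H* = 148.
Substitute into dH/dt = 0: 0.83(1 - 148/466) = 0.0225L*.
The bracket is 0.682, giving L* = 0.566/0.0225 = 25.2.

H* ≈ 148, L* ≈ 25.2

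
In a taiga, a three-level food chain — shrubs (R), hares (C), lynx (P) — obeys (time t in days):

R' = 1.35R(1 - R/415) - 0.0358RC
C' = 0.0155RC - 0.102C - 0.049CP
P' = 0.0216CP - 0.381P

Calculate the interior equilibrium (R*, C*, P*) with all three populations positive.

R* ≈ 221, C* ≈ 17.6, P* ≈ 67.8

From dP/dt = 0: 0.0216C* = 0.381, so C* = 17.6.
From dR/dt = 0: 1.35(1 - R*/415) = 0.0358·17.6, giving R* = 415·(1 - 0.468) = 221.
From dC/dt = 0: 0.0155·221 - 0.102 = 0.049P*, so P* = 3.32/0.049 = 67.8.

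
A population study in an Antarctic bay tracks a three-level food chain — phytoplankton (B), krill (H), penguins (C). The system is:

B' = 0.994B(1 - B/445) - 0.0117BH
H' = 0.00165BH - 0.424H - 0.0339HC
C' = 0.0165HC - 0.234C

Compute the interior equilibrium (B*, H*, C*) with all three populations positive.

B* ≈ 371, H* ≈ 14.2, C* ≈ 5.54

From dC/dt = 0: 0.0165H* = 0.234, so H* = 14.2.
From dB/dt = 0: 0.994(1 - B*/445) = 0.0117·14.2, giving B* = 445·(1 - 0.167) = 371.
From dH/dt = 0: 0.00165·371 - 0.424 = 0.0339C*, so C* = 0.188/0.0339 = 5.54.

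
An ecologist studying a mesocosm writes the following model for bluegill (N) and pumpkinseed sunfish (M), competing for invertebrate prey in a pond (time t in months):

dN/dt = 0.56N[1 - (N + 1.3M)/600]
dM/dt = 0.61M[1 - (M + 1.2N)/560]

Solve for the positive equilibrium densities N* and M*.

N* ≈ 229, M* ≈ 286

Setting both brackets to zero gives the nullclines N + 1.3M = 600 and 1.2N + M = 560.
Substituting M = 560 - 1.2N into the first: N(1 - 1.3·1.2) = 600 - 1.3·560.
So N* = -128/-0.56 = 229, and then M* = 560 - 1.2·229 = 286.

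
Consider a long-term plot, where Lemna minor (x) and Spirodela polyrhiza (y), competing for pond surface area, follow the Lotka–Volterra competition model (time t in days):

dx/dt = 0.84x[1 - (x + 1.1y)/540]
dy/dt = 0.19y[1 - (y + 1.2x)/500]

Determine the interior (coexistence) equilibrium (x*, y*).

x* ≈ 31.2, y* ≈ 462

Setting both brackets to zero gives the nullclines x + 1.1y = 540 and 1.2x + y = 500.
Substituting y = 500 - 1.2x into the first: x(1 - 1.1·1.2) = 540 - 1.1·500.
So x* = -10/-0.32 = 31.2, and then y* = 500 - 1.2·31.2 = 462.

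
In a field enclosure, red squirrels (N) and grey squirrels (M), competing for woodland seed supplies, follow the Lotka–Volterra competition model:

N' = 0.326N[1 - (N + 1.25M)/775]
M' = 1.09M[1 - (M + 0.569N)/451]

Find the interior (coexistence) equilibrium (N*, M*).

N* ≈ 732, M* ≈ 34.7

Setting both brackets to zero gives the nullclines N + 1.25M = 775 and 0.569N + M = 451.
Substituting M = 451 - 0.569N into the first: N(1 - 1.25·0.569) = 775 - 1.25·451.
So N* = 211/0.289 = 732, and then M* = 451 - 0.569·732 = 34.7.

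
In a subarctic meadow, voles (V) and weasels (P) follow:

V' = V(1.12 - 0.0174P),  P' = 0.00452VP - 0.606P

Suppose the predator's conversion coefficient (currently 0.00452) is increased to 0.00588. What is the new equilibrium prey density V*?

At the interior fixed point, setting dP/dt = 0 with P > 0 fixes V* = (predator death rate)/(VP coefficient) — independent of the other coefficients.
With the change, V* = 0.606/0.00588 = 103; it falls from 134.

V* ≈ 103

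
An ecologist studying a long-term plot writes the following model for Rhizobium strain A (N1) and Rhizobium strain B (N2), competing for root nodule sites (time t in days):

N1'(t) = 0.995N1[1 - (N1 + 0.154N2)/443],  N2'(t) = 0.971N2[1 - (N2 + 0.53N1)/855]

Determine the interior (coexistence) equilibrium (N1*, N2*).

N1* ≈ 339, N2* ≈ 675

Setting both brackets to zero gives the nullclines N1 + 0.154N2 = 443 and 0.53N1 + N2 = 855.
Substituting N2 = 855 - 0.53N1 into the first: N1(1 - 0.154·0.53) = 443 - 0.154·855.
So N1* = 311/0.918 = 339, and then N2* = 855 - 0.53·339 = 675.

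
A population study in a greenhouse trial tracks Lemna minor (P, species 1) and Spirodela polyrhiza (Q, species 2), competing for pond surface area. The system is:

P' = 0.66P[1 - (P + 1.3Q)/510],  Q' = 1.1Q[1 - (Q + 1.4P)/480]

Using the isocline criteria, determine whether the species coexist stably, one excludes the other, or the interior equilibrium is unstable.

unstable coexistence (outcome depends on initial conditions)

Compare the nullcline intercepts: K1/α12 = 510/1.3 = 392 < K2 = 480; K2/α21 = 480/1.4 = 343 < K1 = 510.
Since both are reversed, neither can invade when rare; the interior point is a saddle.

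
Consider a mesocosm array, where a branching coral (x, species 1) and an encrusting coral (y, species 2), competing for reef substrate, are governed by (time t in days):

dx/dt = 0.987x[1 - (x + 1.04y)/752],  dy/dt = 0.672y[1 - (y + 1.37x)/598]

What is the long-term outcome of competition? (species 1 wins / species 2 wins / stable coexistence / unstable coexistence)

species 1 excludes species 2

Compare the nullcline intercepts: K1/α12 = 752/1.04 = 723 > K2 = 598; K2/α21 = 598/1.37 = 436 < K1 = 752.
Since the inequalities point opposite ways, species 1 can invade but species 2 cannot.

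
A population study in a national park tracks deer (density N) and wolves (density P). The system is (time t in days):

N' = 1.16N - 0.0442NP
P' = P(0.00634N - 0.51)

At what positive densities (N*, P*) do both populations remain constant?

N* ≈ 80.4, P* ≈ 26.2

Set dP/dt = 0 with P > 0: 0.00634N - 0.51 = 0, so N* = 0.51/0.00634 = 80.4.
Set dN/dt = 0 with N > 0: 1.16 - 0.0442P = 0, so P* = 1.16/0.0442 = 26.2.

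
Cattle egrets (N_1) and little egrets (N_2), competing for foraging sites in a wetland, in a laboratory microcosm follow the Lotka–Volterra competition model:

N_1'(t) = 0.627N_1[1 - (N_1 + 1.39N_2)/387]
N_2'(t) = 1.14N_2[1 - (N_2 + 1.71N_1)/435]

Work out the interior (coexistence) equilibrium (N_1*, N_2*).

Setting both brackets to zero gives the nullclines N_1 + 1.39N_2 = 387 and 1.71N_1 + N_2 = 435.
Substituting N_2 = 435 - 1.71N_1 into the first: N_1(1 - 1.39·1.71) = 387 - 1.39·435.
So N_1* = -218/-1.38 = 158, and then N_2* = 435 - 1.71·158 = 165.

N_1* ≈ 158, N_2* ≈ 165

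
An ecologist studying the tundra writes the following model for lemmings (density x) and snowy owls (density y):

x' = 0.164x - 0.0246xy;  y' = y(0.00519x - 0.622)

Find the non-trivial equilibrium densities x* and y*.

Set dy/dt = 0 with y > 0: 0.00519x - 0.622 = 0, so x* = 0.622/0.00519 = 120.
Set dx/dt = 0 with x > 0: 0.164 - 0.0246y = 0, so y* = 0.164/0.0246 = 6.67.

x* ≈ 120, y* ≈ 6.67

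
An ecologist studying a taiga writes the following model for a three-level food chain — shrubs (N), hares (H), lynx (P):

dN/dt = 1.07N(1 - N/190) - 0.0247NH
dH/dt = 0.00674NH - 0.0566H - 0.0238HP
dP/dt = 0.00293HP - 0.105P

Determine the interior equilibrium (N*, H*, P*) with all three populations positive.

From dP/dt = 0: 0.00293H* = 0.105, so H* = 35.8.
From dN/dt = 0: 1.07(1 - N*/190) = 0.0247·35.8, giving N* = 190·(1 - 0.827) = 32.8.
From dH/dt = 0: 0.00674·32.8 - 0.0566 = 0.0238P*, so P* = 0.165/0.0238 = 6.92.

N* ≈ 32.8, H* ≈ 35.8, P* ≈ 6.92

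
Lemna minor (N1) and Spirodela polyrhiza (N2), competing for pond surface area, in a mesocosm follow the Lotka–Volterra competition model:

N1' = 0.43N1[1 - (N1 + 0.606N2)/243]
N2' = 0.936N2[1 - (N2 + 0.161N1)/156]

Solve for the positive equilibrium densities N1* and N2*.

N1* ≈ 165, N2* ≈ 130

Setting both brackets to zero gives the nullclines N1 + 0.606N2 = 243 and 0.161N1 + N2 = 156.
Substituting N2 = 156 - 0.161N1 into the first: N1(1 - 0.606·0.161) = 243 - 0.606·156.
So N1* = 148/0.902 = 165, and then N2* = 156 - 0.161·165 = 130.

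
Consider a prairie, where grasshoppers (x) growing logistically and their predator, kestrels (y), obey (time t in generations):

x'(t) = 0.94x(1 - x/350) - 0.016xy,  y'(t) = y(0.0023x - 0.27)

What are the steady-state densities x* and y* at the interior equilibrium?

From dy/dt = 0 with y > 0: 0.0023x* = 0.27, so x* = 117.
Substitute into dx/dt = 0: 0.94(1 - 117/350) = 0.016y*.
The bracket is 0.665, giving y* = 0.625/0.016 = 39.

x* ≈ 117, y* ≈ 39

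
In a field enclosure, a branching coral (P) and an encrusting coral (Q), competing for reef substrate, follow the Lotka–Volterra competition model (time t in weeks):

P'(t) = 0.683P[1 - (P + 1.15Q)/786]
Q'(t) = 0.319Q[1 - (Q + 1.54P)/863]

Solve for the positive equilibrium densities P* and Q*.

P* ≈ 268, Q* ≈ 451

Setting both brackets to zero gives the nullclines P + 1.15Q = 786 and 1.54P + Q = 863.
Substituting Q = 863 - 1.54P into the first: P(1 - 1.15·1.54) = 786 - 1.15·863.
So P* = -206/-0.771 = 268, and then Q* = 863 - 1.54·268 = 451.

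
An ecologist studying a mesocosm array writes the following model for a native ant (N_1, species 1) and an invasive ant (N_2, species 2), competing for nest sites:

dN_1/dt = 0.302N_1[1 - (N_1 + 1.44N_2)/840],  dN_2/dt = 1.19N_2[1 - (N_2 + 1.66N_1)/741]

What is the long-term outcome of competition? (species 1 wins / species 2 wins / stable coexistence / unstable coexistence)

unstable coexistence (outcome depends on initial conditions)

Compare the nullcline intercepts: K1/α12 = 840/1.44 = 583 < K2 = 741; K2/α21 = 741/1.66 = 446 < K1 = 840.
Since both are reversed, neither can invade when rare; the interior point is a saddle.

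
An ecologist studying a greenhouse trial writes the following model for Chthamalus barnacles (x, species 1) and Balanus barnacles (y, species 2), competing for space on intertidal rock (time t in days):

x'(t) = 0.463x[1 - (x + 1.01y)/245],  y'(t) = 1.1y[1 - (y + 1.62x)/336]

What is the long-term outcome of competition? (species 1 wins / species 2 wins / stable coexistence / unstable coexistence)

unstable coexistence (outcome depends on initial conditions)

Compare the nullcline intercepts: K1/α12 = 245/1.01 = 243 < K2 = 336; K2/α21 = 336/1.62 = 207 < K1 = 245.
Since both are reversed, neither can invade when rare; the interior point is a saddle.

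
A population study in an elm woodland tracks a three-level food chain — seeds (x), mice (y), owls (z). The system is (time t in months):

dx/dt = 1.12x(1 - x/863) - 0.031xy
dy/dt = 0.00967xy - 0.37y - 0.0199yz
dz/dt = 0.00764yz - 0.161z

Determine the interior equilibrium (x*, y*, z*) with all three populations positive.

x* ≈ 360, y* ≈ 21.1, z* ≈ 156

From dz/dt = 0: 0.00764y* = 0.161, so y* = 21.1.
From dx/dt = 0: 1.12(1 - x*/863) = 0.031·21.1, giving x* = 863·(1 - 0.583) = 360.
From dy/dt = 0: 0.00967·360 - 0.37 = 0.0199z*, so z* = 3.11/0.0199 = 156.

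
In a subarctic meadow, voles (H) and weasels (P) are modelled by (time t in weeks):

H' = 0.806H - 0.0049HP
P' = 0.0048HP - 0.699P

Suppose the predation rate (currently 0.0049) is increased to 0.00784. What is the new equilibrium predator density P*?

P* ≈ 103

At the interior fixed point, setting dH/dt = 0 with H > 0 fixes P* = (prey growth rate)/(HP coefficient) — independent of the other coefficients.
With the change, P* = 0.806/0.00784 = 103; it falls from 164.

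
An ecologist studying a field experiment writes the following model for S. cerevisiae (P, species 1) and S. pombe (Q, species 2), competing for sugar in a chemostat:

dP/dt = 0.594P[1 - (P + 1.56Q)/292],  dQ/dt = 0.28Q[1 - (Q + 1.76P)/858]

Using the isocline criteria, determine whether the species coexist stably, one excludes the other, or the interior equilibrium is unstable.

species 2 excludes species 1

Compare the nullcline intercepts: K1/α12 = 292/1.56 = 187 < K2 = 858; K2/α21 = 858/1.76 = 488 > K1 = 292.
Since the inequalities point opposite ways, species 2 can invade but species 1 cannot.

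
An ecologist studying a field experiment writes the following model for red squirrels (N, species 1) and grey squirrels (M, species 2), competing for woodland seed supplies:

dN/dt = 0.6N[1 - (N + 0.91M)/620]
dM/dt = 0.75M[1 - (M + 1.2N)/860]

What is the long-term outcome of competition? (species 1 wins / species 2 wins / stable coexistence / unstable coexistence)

Compare the nullcline intercepts: K1/α12 = 620/0.91 = 681 < K2 = 860; K2/α21 = 860/1.2 = 717 > K1 = 620.
Since the inequalities point opposite ways, species 2 can invade but species 1 cannot.

species 2 excludes species 1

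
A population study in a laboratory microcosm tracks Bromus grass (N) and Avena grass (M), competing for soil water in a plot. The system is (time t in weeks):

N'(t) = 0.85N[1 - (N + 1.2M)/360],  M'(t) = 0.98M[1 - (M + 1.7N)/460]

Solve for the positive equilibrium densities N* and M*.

Setting both brackets to zero gives the nullclines N + 1.2M = 360 and 1.7N + M = 460.
Substituting M = 460 - 1.7N into the first: N(1 - 1.2·1.7) = 360 - 1.2·460.
So N* = -192/-1.04 = 185, and then M* = 460 - 1.7·185 = 146.

N* ≈ 185, M* ≈ 146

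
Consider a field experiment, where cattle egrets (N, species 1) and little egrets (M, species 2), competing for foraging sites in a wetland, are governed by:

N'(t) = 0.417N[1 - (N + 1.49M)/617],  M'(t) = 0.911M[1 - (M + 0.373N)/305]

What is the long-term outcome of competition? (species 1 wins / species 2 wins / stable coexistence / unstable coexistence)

stable coexistence

Compare the nullcline intercepts: K1/α12 = 617/1.49 = 414 > K2 = 305; K2/α21 = 305/0.373 = 818 > K1 = 617.
Since both inequalities hold, each species can invade when rare, so the interior equilibrium is stable.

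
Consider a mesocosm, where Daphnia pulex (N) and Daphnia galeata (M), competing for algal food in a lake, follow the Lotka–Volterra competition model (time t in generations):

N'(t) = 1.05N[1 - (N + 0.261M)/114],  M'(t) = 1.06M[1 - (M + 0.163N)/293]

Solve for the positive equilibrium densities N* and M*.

N* ≈ 39.2, M* ≈ 287

Setting both brackets to zero gives the nullclines N + 0.261M = 114 and 0.163N + M = 293.
Substituting M = 293 - 0.163N into the first: N(1 - 0.261·0.163) = 114 - 0.261·293.
So N* = 37.5/0.957 = 39.2, and then M* = 293 - 0.163·39.2 = 287.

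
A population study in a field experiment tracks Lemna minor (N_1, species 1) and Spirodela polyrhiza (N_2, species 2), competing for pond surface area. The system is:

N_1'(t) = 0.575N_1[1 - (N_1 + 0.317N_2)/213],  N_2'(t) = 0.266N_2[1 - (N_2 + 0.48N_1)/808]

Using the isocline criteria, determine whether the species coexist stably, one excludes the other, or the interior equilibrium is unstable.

Compare the nullcline intercepts: K1/α12 = 213/0.317 = 672 < K2 = 808; K2/α21 = 808/0.48 = 1680 > K1 = 213.
Since the inequalities point opposite ways, species 2 can invade but species 1 cannot.

species 2 excludes species 1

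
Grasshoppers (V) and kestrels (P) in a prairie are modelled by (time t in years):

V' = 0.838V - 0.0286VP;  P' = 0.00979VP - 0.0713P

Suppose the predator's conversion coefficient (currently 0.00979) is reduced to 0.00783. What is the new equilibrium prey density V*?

V* ≈ 9.11

At the interior fixed point, setting dP/dt = 0 with P > 0 fixes V* = (predator death rate)/(VP coefficient) — independent of the other coefficients.
With the change, V* = 0.0713/0.00783 = 9.11; it rises from 7.28.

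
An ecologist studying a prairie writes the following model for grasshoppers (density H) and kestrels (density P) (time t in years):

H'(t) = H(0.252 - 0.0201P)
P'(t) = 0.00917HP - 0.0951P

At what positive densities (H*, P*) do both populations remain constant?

H* ≈ 10.4, P* ≈ 12.5

Set dP/dt = 0 with P > 0: 0.00917H - 0.0951 = 0, so H* = 0.0951/0.00917 = 10.4.
Set dH/dt = 0 with H > 0: 0.252 - 0.0201P = 0, so P* = 0.252/0.0201 = 12.5.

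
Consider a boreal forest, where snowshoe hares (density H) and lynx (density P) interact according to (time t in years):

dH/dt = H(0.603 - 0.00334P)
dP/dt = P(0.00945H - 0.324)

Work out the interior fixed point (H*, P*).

Set dP/dt = 0 with P > 0: 0.00945H - 0.324 = 0, so H* = 0.324/0.00945 = 34.3.
Set dH/dt = 0 with H > 0: 0.603 - 0.00334P = 0, so P* = 0.603/0.00334 = 181.

H* ≈ 34.3, P* ≈ 181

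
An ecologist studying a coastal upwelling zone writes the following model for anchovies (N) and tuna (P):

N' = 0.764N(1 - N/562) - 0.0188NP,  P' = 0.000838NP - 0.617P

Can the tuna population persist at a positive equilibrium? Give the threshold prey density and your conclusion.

The predator equation gives dP/dt > 0 only when N > 0.617/0.000838 = 736.
Without the predator, N → K = 562. Since 562 < 736, the predator cannot invade.

Threshold N = 736; K < 736, so no, the predator goes extinct.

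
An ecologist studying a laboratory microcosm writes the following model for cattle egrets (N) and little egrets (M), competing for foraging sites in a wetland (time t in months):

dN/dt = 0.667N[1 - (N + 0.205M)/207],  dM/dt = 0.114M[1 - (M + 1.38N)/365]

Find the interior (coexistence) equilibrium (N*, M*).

Setting both brackets to zero gives the nullclines N + 0.205M = 207 and 1.38N + M = 365.
Substituting M = 365 - 1.38N into the first: N(1 - 0.205·1.38) = 207 - 0.205·365.
So N* = 132/0.717 = 184, and then M* = 365 - 1.38·184 = 111.

N* ≈ 184, M* ≈ 111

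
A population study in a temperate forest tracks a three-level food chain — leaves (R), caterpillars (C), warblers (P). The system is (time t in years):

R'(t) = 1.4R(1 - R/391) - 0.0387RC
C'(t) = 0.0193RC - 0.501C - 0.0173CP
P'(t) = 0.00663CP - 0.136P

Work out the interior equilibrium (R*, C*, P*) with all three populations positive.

R* ≈ 169, C* ≈ 20.5, P* ≈ 160

From dP/dt = 0: 0.00663C* = 0.136, so C* = 20.5.
From dR/dt = 0: 1.4(1 - R*/391) = 0.0387·20.5, giving R* = 391·(1 - 0.567) = 169.
From dC/dt = 0: 0.0193·169 - 0.501 = 0.0173P*, so P* = 2.77/0.0173 = 160.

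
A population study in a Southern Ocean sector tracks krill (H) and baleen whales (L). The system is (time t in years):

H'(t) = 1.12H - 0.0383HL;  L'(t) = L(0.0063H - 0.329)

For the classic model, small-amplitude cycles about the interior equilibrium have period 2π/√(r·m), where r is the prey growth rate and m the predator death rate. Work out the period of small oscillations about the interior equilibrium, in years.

T ≈ 10.4 years

Here r = 1.12 and m = 0.329, so r·m = 0.368.
ω = √0.368 = 0.607 per year, hence T = 2π/ω ≈ 10.4 years.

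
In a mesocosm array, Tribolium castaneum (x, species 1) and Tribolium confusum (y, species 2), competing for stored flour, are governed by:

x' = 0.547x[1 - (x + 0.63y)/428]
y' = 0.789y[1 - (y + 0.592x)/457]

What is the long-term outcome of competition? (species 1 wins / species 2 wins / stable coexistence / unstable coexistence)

Compare the nullcline intercepts: K1/α12 = 428/0.63 = 679 > K2 = 457; K2/α21 = 457/0.592 = 772 > K1 = 428.
Since both inequalities hold, each species can invade when rare, so the interior equilibrium is stable.

stable coexistence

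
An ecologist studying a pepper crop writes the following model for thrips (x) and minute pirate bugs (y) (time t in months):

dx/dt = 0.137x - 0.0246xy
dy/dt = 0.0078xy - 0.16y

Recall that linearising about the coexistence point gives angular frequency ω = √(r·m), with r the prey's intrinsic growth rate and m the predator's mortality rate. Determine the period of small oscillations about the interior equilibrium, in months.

T ≈ 42.4 months

Here r = 0.137 and m = 0.16, so r·m = 0.0219.
ω = √0.0219 = 0.148 per month, hence T = 2π/ω ≈ 42.4 months.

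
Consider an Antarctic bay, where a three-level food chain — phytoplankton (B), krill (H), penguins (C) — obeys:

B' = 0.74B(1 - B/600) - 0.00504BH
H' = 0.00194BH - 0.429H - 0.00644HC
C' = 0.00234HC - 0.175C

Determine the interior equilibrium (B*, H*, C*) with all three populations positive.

From dC/dt = 0: 0.00234H* = 0.175, so H* = 74.8.
From dB/dt = 0: 0.74(1 - B*/600) = 0.00504·74.8, giving B* = 600·(1 - 0.509) = 294.
From dH/dt = 0: 0.00194·294 - 0.429 = 0.00644C*, so C* = 0.142/0.00644 = 22.1.

B* ≈ 294, H* ≈ 74.8, C* ≈ 22.1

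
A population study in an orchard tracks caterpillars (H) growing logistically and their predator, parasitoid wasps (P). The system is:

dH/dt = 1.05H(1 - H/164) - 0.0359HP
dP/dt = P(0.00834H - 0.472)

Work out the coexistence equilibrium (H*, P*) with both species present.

H* ≈ 56.6, P* ≈ 19.2

From dP/dt = 0 with P > 0: 0.00834H* = 0.472, so H* = 56.6.
Substitute into dH/dt = 0: 1.05(1 - 56.6/164) = 0.0359P*.
The bracket is 0.655, giving P* = 0.688/0.0359 = 19.2.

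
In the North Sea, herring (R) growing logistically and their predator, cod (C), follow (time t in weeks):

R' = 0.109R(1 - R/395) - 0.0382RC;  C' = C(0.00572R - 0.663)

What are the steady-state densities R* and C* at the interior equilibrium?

From dC/dt = 0 with C > 0: 0.00572R* = 0.663, so R* = 116.
Substitute into dR/dt = 0: 0.109(1 - 116/395) = 0.0382C*.
The bracket is 0.707, giving C* = 0.077/0.0382 = 2.02.

R* ≈ 116, C* ≈ 2.02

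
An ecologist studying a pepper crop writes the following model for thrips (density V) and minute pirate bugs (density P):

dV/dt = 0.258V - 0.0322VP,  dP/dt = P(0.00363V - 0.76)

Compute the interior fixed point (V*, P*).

V* ≈ 209, P* ≈ 8.01

Set dP/dt = 0 with P > 0: 0.00363V - 0.76 = 0, so V* = 0.76/0.00363 = 209.
Set dV/dt = 0 with V > 0: 0.258 - 0.0322P = 0, so P* = 0.258/0.0322 = 8.01.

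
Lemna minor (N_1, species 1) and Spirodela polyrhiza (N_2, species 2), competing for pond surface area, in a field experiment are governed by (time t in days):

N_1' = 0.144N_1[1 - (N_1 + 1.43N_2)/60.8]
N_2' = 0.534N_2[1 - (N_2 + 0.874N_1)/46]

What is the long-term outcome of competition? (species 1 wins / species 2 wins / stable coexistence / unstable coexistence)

Compare the nullcline intercepts: K1/α12 = 60.8/1.43 = 42.5 < K2 = 46; K2/α21 = 46/0.874 = 52.6 < K1 = 60.8.
Since both are reversed, neither can invade when rare; the interior point is a saddle.

unstable coexistence (outcome depends on initial conditions)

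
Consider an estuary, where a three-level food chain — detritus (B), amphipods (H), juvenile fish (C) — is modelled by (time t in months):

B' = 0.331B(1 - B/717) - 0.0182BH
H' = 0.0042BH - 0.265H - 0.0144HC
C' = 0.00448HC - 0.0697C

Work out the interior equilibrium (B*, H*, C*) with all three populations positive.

B* ≈ 104, H* ≈ 15.6, C* ≈ 11.8

From dC/dt = 0: 0.00448H* = 0.0697, so H* = 15.6.
From dB/dt = 0: 0.331(1 - B*/717) = 0.0182·15.6, giving B* = 717·(1 - 0.855) = 104.
From dH/dt = 0: 0.0042·104 - 0.265 = 0.0144C*, so C* = 0.17/0.0144 = 11.8.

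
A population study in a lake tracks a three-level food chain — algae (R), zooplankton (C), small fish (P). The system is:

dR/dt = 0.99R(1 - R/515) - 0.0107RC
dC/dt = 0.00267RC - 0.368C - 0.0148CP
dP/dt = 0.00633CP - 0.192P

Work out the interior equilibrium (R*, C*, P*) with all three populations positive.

R* ≈ 346, C* ≈ 30.3, P* ≈ 37.6

From dP/dt = 0: 0.00633C* = 0.192, so C* = 30.3.
From dR/dt = 0: 0.99(1 - R*/515) = 0.0107·30.3, giving R* = 515·(1 - 0.328) = 346.
From dC/dt = 0: 0.00267·346 - 0.368 = 0.0148P*, so P* = 0.556/0.0148 = 37.6.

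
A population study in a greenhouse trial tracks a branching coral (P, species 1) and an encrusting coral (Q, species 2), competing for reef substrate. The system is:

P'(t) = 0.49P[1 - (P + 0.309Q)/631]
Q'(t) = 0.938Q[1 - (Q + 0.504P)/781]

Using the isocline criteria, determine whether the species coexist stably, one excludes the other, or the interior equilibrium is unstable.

Compare the nullcline intercepts: K1/α12 = 631/0.309 = 2040 > K2 = 781; K2/α21 = 781/0.504 = 1550 > K1 = 631.
Since both inequalities hold, each species can invade when rare, so the interior equilibrium is stable.

stable coexistence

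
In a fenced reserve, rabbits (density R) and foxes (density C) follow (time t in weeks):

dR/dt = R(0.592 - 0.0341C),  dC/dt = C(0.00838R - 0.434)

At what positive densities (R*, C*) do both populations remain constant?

R* ≈ 51.8, C* ≈ 17.4

Set dC/dt = 0 with C > 0: 0.00838R - 0.434 = 0, so R* = 0.434/0.00838 = 51.8.
Set dR/dt = 0 with R > 0: 0.592 - 0.0341C = 0, so C* = 0.592/0.0341 = 17.4.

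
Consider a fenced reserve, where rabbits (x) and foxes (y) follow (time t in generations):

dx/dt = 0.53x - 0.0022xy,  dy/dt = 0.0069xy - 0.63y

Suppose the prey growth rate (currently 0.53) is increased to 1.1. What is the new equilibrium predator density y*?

At the interior fixed point, setting dx/dt = 0 with x > 0 fixes y* = (prey growth rate)/(xy coefficient) — independent of the other coefficients.
With the change, y* = 1.1/0.0022 = 500; it rises from 241.

y* ≈ 500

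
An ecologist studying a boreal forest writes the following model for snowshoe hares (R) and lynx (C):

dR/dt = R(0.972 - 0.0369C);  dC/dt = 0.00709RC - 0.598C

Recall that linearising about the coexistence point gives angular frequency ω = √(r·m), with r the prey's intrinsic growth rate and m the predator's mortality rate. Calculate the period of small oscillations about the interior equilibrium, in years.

Here r = 0.972 and m = 0.598, so r·m = 0.581.
ω = √0.581 = 0.762 per year, hence T = 2π/ω ≈ 8.24 years.

T ≈ 8.24 years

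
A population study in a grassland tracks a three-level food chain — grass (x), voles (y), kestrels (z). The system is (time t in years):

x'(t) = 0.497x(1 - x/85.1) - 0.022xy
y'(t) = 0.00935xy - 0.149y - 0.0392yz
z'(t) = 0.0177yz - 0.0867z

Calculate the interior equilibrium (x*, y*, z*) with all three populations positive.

From dz/dt = 0: 0.0177y* = 0.0867, so y* = 4.9.
From dx/dt = 0: 0.497(1 - x*/85.1) = 0.022·4.9, giving x* = 85.1·(1 - 0.217) = 66.6.
From dy/dt = 0: 0.00935·66.6 - 0.149 = 0.0392z*, so z* = 0.474/0.0392 = 12.1.

x* ≈ 66.6, y* ≈ 4.9, z* ≈ 12.1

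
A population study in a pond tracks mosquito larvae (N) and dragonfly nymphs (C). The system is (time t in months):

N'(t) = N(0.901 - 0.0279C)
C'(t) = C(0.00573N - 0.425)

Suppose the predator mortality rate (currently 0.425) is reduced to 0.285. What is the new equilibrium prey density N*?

N* ≈ 49.7

At the interior fixed point, setting dC/dt = 0 with C > 0 fixes N* = (predator death rate)/(NC coefficient) — independent of the other coefficients.
With the change, N* = 0.285/0.00573 = 49.7; it falls from 74.2.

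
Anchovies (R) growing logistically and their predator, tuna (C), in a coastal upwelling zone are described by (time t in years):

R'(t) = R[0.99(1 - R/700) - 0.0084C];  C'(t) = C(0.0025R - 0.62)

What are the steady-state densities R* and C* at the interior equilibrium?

From dC/dt = 0 with C > 0: 0.0025R* = 0.62, so R* = 248.
Substitute into dR/dt = 0: 0.99(1 - 248/700) = 0.0084C*.
The bracket is 0.646, giving C* = 0.639/0.0084 = 76.1.

R* ≈ 248, C* ≈ 76.1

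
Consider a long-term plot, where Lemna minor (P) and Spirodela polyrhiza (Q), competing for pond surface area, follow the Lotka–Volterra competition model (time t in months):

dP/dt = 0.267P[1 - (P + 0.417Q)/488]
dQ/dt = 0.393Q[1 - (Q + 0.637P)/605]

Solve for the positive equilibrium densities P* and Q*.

P* ≈ 321, Q* ≈ 401

Setting both brackets to zero gives the nullclines P + 0.417Q = 488 and 0.637P + Q = 605.
Substituting Q = 605 - 0.637P into the first: P(1 - 0.417·0.637) = 488 - 0.417·605.
So P* = 236/0.734 = 321, and then Q* = 605 - 0.637·321 = 401.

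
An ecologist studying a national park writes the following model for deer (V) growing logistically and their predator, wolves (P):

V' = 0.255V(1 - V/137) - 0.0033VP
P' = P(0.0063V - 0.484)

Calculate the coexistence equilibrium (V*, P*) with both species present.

From dP/dt = 0 with P > 0: 0.0063V* = 0.484, so V* = 76.8.
Substitute into dV/dt = 0: 0.255(1 - 76.8/137) = 0.0033P*.
The bracket is 0.439, giving P* = 0.112/0.0033 = 33.9.

V* ≈ 76.8, P* ≈ 33.9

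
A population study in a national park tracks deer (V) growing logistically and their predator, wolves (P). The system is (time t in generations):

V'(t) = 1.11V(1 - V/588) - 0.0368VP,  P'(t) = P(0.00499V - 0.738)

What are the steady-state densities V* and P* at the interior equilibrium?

V* ≈ 148, P* ≈ 22.6

From dP/dt = 0 with P > 0: 0.00499V* = 0.738, so V* = 148.
Substitute into dV/dt = 0: 1.11(1 - 148/588) = 0.0368P*.
The bracket is 0.748, giving P* = 0.831/0.0368 = 22.6.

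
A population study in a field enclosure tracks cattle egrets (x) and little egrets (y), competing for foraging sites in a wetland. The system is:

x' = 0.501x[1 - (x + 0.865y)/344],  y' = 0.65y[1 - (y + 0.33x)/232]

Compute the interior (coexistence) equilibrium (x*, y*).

Setting both brackets to zero gives the nullclines x + 0.865y = 344 and 0.33x + y = 232.
Substituting y = 232 - 0.33x into the first: x(1 - 0.865·0.33) = 344 - 0.865·232.
So x* = 143/0.715 = 201, and then y* = 232 - 0.33·201 = 166.

x* ≈ 201, y* ≈ 166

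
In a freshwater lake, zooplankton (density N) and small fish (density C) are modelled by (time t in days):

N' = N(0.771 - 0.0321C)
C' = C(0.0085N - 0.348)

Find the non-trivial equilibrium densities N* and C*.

Set dC/dt = 0 with C > 0: 0.0085N - 0.348 = 0, so N* = 0.348/0.0085 = 40.9.
Set dN/dt = 0 with N > 0: 0.771 - 0.0321C = 0, so C* = 0.771/0.0321 = 24.

N* ≈ 40.9, C* ≈ 24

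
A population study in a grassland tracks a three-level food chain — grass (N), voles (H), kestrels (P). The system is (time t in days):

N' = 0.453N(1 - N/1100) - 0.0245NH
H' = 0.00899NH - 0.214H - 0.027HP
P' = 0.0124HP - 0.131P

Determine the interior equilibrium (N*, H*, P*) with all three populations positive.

From dP/dt = 0: 0.0124H* = 0.131, so H* = 10.6.
From dN/dt = 0: 0.453(1 - N*/1100) = 0.0245·10.6, giving N* = 1100·(1 - 0.571) = 471.
From dH/dt = 0: 0.00899·471 - 0.214 = 0.027P*, so P* = 4.02/0.027 = 149.

N* ≈ 471, H* ≈ 10.6, P* ≈ 149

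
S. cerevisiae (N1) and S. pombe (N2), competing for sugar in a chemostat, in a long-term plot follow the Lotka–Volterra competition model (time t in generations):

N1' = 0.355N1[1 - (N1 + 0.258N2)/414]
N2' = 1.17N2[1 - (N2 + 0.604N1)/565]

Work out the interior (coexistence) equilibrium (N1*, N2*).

N1* ≈ 318, N2* ≈ 373

Setting both brackets to zero gives the nullclines N1 + 0.258N2 = 414 and 0.604N1 + N2 = 565.
Substituting N2 = 565 - 0.604N1 into the first: N1(1 - 0.258·0.604) = 414 - 0.258·565.
So N1* = 268/0.844 = 318, and then N2* = 565 - 0.604·318 = 373.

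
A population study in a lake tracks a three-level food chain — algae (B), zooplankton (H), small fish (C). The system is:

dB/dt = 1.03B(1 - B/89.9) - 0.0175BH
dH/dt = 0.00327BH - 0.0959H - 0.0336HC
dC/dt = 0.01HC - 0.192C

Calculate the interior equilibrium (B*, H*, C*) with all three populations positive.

From dC/dt = 0: 0.01H* = 0.192, so H* = 19.2.
From dB/dt = 0: 1.03(1 - B*/89.9) = 0.0175·19.2, giving B* = 89.9·(1 - 0.326) = 60.6.
From dH/dt = 0: 0.00327·60.6 - 0.0959 = 0.0336C*, so C* = 0.102/0.0336 = 3.04.

B* ≈ 60.6, H* ≈ 19.2, C* ≈ 3.04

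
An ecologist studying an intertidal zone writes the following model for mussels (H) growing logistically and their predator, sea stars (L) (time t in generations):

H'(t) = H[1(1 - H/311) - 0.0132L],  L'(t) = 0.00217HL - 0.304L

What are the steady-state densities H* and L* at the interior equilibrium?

From dL/dt = 0 with L > 0: 0.00217H* = 0.304, so H* = 140.
Substitute into dH/dt = 0: 1(1 - 140/311) = 0.0132L*.
The bracket is 0.55, giving L* = 0.55/0.0132 = 41.6.

H* ≈ 140, L* ≈ 41.6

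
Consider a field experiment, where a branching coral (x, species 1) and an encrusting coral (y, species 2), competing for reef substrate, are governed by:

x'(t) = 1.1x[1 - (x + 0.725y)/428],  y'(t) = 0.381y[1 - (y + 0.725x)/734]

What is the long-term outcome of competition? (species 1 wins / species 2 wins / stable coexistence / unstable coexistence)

species 2 excludes species 1

Compare the nullcline intercepts: K1/α12 = 428/0.725 = 590 < K2 = 734; K2/α21 = 734/0.725 = 1010 > K1 = 428.
Since the inequalities point opposite ways, species 2 can invade but species 1 cannot.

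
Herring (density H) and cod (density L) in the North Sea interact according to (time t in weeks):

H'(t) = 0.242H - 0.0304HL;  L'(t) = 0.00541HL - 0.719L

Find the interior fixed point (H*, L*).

H* ≈ 133, L* ≈ 7.96

Set dL/dt = 0 with L > 0: 0.00541H - 0.719 = 0, so H* = 0.719/0.00541 = 133.
Set dH/dt = 0 with H > 0: 0.242 - 0.0304L = 0, so L* = 0.242/0.0304 = 7.96.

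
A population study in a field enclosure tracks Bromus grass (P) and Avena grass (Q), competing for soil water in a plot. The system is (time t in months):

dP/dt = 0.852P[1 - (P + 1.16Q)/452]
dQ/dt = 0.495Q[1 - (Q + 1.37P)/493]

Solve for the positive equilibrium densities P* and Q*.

P* ≈ 203, Q* ≈ 214

Setting both brackets to zero gives the nullclines P + 1.16Q = 452 and 1.37P + Q = 493.
Substituting Q = 493 - 1.37P into the first: P(1 - 1.16·1.37) = 452 - 1.16·493.
So P* = -120/-0.589 = 203, and then Q* = 493 - 1.37·203 = 214.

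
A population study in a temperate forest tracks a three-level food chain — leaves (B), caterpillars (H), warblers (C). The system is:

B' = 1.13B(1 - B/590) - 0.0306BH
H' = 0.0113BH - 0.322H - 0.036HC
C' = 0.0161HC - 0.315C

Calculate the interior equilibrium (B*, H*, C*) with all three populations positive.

B* ≈ 277, H* ≈ 19.6, C* ≈ 78.1

From dC/dt = 0: 0.0161H* = 0.315, so H* = 19.6.
From dB/dt = 0: 1.13(1 - B*/590) = 0.0306·19.6, giving B* = 590·(1 - 0.53) = 277.
From dH/dt = 0: 0.0113·277 - 0.322 = 0.036C*, so C* = 2.81/0.036 = 78.1.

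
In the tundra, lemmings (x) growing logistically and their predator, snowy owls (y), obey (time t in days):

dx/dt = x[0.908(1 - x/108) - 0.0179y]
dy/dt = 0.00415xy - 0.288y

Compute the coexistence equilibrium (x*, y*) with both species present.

From dy/dt = 0 with y > 0: 0.00415x* = 0.288, so x* = 69.4.
Substitute into dx/dt = 0: 0.908(1 - 69.4/108) = 0.0179y*.
The bracket is 0.357, giving y* = 0.325/0.0179 = 18.1.

x* ≈ 69.4, y* ≈ 18.1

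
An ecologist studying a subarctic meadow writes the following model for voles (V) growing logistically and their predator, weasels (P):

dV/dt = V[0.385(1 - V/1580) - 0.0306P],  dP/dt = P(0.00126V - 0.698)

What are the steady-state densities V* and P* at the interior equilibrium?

From dP/dt = 0 with P > 0: 0.00126V* = 0.698, so V* = 554.
Substitute into dV/dt = 0: 0.385(1 - 554/1580) = 0.0306P*.
The bracket is 0.649, giving P* = 0.25/0.0306 = 8.17.

V* ≈ 554, P* ≈ 8.17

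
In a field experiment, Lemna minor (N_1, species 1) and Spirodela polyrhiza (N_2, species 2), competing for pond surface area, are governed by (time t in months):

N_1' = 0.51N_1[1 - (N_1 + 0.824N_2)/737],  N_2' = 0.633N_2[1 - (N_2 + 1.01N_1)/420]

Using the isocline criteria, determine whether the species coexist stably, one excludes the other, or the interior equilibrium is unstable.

Compare the nullcline intercepts: K1/α12 = 737/0.824 = 894 > K2 = 420; K2/α21 = 420/1.01 = 416 < K1 = 737.
Since the inequalities point opposite ways, species 1 can invade but species 2 cannot.

species 1 excludes species 2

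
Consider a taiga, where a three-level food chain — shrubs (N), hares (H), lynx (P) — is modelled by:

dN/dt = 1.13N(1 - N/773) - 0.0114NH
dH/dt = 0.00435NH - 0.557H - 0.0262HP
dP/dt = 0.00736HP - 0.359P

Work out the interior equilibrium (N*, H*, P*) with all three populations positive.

N* ≈ 393, H* ≈ 48.8, P* ≈ 43.9

From dP/dt = 0: 0.00736H* = 0.359, so H* = 48.8.
From dN/dt = 0: 1.13(1 - N*/773) = 0.0114·48.8, giving N* = 773·(1 - 0.492) = 393.
From dH/dt = 0: 0.00435·393 - 0.557 = 0.0262P*, so P* = 1.15/0.0262 = 43.9.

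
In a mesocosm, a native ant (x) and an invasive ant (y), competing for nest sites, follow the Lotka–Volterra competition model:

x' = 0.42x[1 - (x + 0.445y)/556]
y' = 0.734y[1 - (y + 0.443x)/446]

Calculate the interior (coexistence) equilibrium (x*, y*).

Setting both brackets to zero gives the nullclines x + 0.445y = 556 and 0.443x + y = 446.
Substituting y = 446 - 0.443x into the first: x(1 - 0.445·0.443) = 556 - 0.445·446.
So x* = 358/0.803 = 445, and then y* = 446 - 0.443·445 = 249.

x* ≈ 445, y* ≈ 249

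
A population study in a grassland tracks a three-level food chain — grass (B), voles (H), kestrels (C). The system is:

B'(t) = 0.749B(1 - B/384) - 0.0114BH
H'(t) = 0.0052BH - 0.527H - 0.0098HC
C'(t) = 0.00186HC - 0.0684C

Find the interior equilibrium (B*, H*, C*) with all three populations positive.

From dC/dt = 0: 0.00186H* = 0.0684, so H* = 36.8.
From dB/dt = 0: 0.749(1 - B*/384) = 0.0114·36.8, giving B* = 384·(1 - 0.56) = 169.
From dH/dt = 0: 0.0052·169 - 0.527 = 0.0098C*, so C* = 0.352/0.0098 = 35.9.

B* ≈ 169, H* ≈ 36.8, C* ≈ 35.9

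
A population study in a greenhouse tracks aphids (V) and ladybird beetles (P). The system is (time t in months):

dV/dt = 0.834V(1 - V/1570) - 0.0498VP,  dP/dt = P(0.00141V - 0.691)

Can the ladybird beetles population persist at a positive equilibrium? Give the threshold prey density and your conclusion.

Threshold V = 490; K > 490, so yes, the predator persists.

The predator equation gives dP/dt > 0 only when V > 0.691/0.00141 = 490.
Without the predator, V → K = 1570. Since 1570 > 490, the predator can invade and persist.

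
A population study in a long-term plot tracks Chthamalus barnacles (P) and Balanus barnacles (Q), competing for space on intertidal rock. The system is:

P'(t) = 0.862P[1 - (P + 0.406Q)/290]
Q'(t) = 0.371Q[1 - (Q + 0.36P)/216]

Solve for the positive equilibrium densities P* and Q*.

P* ≈ 237, Q* ≈ 131

Setting both brackets to zero gives the nullclines P + 0.406Q = 290 and 0.36P + Q = 216.
Substituting Q = 216 - 0.36P into the first: P(1 - 0.406·0.36) = 290 - 0.406·216.
So P* = 202/0.854 = 237, and then Q* = 216 - 0.36·237 = 131.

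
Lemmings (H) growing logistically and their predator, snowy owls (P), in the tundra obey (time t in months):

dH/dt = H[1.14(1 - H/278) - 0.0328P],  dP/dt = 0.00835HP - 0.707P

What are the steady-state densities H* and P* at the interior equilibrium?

H* ≈ 84.7, P* ≈ 24.2

From dP/dt = 0 with P > 0: 0.00835H* = 0.707, so H* = 84.7.
Substitute into dH/dt = 0: 1.14(1 - 84.7/278) = 0.0328P*.
The bracket is 0.695, giving P* = 0.793/0.0328 = 24.2.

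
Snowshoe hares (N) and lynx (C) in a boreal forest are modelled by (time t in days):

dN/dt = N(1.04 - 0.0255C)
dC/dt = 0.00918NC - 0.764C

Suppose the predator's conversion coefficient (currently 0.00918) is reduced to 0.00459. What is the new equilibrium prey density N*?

N* ≈ 166

At the interior fixed point, setting dC/dt = 0 with C > 0 fixes N* = (predator death rate)/(NC coefficient) — independent of the other coefficients.
With the change, N* = 0.764/0.00459 = 166; it rises from 83.2.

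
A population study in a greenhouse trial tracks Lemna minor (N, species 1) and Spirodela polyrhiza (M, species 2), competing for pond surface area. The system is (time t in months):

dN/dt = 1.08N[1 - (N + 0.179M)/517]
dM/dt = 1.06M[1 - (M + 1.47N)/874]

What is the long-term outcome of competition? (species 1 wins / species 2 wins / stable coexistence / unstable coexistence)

Compare the nullcline intercepts: K1/α12 = 517/0.179 = 2890 > K2 = 874; K2/α21 = 874/1.47 = 595 > K1 = 517.
Since both inequalities hold, each species can invade when rare, so the interior equilibrium is stable.

stable coexistence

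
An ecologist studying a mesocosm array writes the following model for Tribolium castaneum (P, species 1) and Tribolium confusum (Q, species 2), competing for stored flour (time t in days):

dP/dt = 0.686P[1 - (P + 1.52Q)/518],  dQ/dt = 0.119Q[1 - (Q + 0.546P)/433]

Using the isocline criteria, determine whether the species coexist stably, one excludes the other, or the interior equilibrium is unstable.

Compare the nullcline intercepts: K1/α12 = 518/1.52 = 341 < K2 = 433; K2/α21 = 433/0.546 = 793 > K1 = 518.
Since the inequalities point opposite ways, species 2 can invade but species 1 cannot.

species 2 excludes species 1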